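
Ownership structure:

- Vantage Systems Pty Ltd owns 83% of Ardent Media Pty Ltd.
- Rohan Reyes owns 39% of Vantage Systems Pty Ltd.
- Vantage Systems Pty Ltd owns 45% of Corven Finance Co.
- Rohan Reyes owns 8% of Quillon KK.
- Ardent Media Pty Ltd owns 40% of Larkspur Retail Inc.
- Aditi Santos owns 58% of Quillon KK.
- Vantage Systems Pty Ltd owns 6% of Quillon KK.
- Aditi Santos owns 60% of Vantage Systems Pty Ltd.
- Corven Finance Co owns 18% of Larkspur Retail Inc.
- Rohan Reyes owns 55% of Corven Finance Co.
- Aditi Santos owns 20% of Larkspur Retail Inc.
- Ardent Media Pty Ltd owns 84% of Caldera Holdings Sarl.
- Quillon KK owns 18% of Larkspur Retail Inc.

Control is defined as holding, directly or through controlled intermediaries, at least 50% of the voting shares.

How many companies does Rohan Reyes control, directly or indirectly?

Rohan holds 55% of Corven, so Rohan controls Corven.
No other company's threshold is met.
Rohan controls 1 company.

1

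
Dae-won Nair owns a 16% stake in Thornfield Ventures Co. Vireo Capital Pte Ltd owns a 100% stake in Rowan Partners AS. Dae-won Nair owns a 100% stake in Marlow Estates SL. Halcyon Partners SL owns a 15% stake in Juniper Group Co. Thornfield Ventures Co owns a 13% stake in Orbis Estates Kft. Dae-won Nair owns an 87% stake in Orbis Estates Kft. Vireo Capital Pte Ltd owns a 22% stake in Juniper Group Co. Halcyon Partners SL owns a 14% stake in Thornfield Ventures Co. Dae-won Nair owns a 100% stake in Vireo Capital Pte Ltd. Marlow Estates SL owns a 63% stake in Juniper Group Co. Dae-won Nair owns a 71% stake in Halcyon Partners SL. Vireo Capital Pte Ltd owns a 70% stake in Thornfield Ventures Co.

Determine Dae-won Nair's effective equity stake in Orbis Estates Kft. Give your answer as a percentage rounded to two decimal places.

Dae-won reaches Orbis along 4 paths.
Direct stake: 87% = 87%.
Via Thornfield: 16% × 13% = 2.08%.
Via Halcyon → Thornfield: 71% × 14% × 13% = 1.2922%.
Via Vireo → Thornfield: 100% × 70% × 13% = 9.1%.
Total: 87% + 2.08% + 1.2922% + 9.1% = 99.4722%.
Rounded: 99.47%.

99.47%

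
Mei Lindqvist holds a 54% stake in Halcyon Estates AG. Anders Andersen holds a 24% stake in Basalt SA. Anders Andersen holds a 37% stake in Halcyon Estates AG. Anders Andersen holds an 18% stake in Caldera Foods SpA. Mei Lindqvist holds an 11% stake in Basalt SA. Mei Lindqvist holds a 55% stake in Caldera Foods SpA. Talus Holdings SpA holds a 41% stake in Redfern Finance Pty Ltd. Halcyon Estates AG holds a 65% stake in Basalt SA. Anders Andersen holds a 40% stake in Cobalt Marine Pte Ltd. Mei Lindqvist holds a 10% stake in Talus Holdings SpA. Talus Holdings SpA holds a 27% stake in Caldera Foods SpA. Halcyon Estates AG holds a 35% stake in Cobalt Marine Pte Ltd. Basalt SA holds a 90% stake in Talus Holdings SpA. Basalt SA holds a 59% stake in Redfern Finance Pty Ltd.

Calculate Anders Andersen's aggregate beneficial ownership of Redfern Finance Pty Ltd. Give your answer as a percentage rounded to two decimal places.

46.08%

Anders reaches Redfern along 4 paths.
Via Basalt → Talus: 24% × 90% × 41% = 8.856%.
Via Halcyon → Basalt → Talus: 37% × 65% × 90% × 41% = 8.87445%.
Via Basalt: 24% × 59% = 14.16%.
Via Halcyon → Basalt: 37% × 65% × 59% = 14.1895%.
Total: 8.856% + 8.87445% + 14.16% + 14.1895% = 46.07995%.
Rounded: 46.08%.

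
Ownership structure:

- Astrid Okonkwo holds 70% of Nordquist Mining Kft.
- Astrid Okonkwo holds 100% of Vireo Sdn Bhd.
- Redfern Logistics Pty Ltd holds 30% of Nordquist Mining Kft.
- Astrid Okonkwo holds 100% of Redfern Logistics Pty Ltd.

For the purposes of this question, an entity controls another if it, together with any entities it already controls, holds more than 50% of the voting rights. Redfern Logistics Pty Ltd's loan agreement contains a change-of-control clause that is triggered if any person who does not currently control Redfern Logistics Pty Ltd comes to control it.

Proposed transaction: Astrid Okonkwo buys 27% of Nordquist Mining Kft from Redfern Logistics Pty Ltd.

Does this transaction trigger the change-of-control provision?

The purchase adds only to Astrid's holdings (Redfern's stake shrinks), so Astrid is the only person who could newly come to control Redfern.
Astrid holds 100% of Redfern, so Astrid controls Redfern.
So Astrid already controls Redfern before the transaction.
After the purchase, Astrid's direct stake in Nordquist rises to 70% + 27% = 97%, and Redfern's stake falls to 3%.
Astrid controlled Redfern already, so this is not a new person acquiring control; every other person's position is unchanged or reduced.
No new person acquires control, so the clause is not triggered.

No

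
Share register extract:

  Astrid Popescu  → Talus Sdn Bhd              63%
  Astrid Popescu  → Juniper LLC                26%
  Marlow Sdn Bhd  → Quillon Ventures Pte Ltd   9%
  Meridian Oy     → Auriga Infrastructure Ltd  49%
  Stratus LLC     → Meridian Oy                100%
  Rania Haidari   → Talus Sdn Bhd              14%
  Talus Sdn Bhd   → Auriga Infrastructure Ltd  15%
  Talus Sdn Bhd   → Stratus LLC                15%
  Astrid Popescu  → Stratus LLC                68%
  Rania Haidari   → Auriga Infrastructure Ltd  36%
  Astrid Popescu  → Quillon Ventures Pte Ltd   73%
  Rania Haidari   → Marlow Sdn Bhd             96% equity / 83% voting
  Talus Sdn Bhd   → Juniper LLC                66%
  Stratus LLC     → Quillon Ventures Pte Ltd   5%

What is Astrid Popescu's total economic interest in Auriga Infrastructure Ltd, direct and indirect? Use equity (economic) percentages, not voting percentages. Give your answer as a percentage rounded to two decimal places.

47.40%

Astrid reaches Auriga along 3 paths.
Via Talus: 63% × 15% = 9.45%.
Via Talus → Stratus → Meridian: 63% × 15% × 100% × 49% = 4.6305%.
Via Stratus → Meridian: 68% × 100% × 49% = 33.32%.
Total: 9.45% + 4.6305% + 33.32% = 47.4005%.
Rounded: 47.40%.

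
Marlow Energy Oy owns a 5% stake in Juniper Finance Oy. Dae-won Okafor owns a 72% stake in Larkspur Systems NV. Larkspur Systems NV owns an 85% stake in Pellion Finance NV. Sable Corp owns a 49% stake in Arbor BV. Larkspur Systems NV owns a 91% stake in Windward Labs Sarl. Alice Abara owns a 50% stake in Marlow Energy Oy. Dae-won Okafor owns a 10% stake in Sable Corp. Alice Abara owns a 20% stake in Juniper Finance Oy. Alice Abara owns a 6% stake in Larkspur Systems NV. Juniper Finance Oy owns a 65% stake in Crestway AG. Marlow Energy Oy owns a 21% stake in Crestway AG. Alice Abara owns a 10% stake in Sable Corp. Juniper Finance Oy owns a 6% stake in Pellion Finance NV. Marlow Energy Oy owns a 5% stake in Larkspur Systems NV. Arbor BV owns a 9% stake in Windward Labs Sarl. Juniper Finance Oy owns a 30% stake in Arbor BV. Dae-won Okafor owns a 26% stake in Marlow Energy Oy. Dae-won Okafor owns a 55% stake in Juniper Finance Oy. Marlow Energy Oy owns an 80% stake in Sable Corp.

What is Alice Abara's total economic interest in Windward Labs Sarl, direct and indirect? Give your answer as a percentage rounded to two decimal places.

Alice reaches Windward along 6 paths.
Via Juniper → Arbor: 20% × 30% × 9% = 0.54%.
Via Marlow → Juniper → Arbor: 50% × 5% × 30% × 9% = 0.0675%.
Via Sable → Arbor: 10% × 49% × 9% = 0.441%.
Via Marlow → Sable → Arbor: 50% × 80% × 49% × 9% = 1.764%.
Via Marlow → Larkspur: 50% × 5% × 91% = 2.275%.
Via Larkspur: 6% × 91% = 5.46%.
Total: 0.54% + 0.0675% + 0.441% + 1.764% + 2.275% + 5.46% = 10.5475%.
Rounded: 10.55%.

10.55%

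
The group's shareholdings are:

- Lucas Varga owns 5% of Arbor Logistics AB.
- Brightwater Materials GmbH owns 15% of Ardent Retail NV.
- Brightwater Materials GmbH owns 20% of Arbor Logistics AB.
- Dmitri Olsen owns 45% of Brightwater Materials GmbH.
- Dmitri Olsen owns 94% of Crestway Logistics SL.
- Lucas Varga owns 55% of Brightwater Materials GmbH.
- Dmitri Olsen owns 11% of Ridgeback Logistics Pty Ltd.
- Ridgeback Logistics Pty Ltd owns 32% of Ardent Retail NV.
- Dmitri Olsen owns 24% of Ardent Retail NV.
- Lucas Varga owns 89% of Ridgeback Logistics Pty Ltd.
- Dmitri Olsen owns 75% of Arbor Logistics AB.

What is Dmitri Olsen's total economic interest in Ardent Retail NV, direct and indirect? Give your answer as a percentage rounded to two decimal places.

Dmitri reaches Ardent along 3 paths.
Via Brightwater: 45% × 15% = 6.75%.
Via Ridgeback: 11% × 32% = 3.52%.
Direct stake: 24% = 24%.
Total: 6.75% + 3.52% + 24% = 34.27%.

34.27%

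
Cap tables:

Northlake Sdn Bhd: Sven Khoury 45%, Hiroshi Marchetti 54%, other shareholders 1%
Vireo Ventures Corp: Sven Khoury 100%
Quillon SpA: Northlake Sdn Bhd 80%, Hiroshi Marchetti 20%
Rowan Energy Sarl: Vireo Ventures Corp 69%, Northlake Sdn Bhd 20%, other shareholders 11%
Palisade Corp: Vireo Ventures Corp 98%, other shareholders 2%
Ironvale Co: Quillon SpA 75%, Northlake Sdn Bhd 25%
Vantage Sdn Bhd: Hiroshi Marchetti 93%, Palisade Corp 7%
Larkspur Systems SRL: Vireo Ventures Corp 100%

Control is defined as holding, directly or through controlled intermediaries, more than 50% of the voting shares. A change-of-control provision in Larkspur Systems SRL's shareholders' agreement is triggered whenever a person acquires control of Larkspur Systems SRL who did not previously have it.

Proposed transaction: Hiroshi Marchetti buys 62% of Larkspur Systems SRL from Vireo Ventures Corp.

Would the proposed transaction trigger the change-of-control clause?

The purchase adds only to Hiroshi's holdings (Vireo's stake shrinks), so Hiroshi is the only person who could newly come to control Larkspur.
Hiroshi holds 54% of Northlake, so Hiroshi controls Northlake.
Northlake and Hiroshi together hold 80% + 20% = 100% of Quillon, so Hiroshi controls Quillon.
Quillon and Northlake together hold 75% + 25% = 100% of Ironvale, so Hiroshi controls Ironvale.
Hiroshi holds 93% of Vantage, so Hiroshi controls Vantage.
Neither Hiroshi nor any entity Hiroshi controls holds any voting interest in Larkspur.
So before the transaction, Hiroshi does not control Larkspur.
After the purchase, Hiroshi holds 62% of Larkspur directly, and Vireo's stake falls to 38%.
Hiroshi holds 62% of Larkspur, so Hiroshi controls Larkspur.
Hiroshi did not control Larkspur before and does after, so the clause is triggered.

Yes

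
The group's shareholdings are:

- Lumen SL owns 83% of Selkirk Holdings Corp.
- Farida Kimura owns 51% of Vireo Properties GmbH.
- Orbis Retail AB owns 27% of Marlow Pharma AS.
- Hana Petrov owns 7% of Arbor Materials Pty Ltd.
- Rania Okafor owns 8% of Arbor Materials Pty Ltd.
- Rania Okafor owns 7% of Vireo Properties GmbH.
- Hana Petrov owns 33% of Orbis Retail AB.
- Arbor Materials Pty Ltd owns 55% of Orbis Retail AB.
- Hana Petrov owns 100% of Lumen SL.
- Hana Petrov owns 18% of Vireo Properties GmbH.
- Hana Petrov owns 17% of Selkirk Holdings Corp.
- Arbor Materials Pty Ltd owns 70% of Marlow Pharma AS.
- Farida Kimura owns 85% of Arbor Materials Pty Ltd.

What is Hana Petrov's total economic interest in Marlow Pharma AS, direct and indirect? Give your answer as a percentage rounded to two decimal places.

Hana reaches Marlow along 3 paths.
Via Arbor: 7% × 70% = 4.9%.
Via Arbor → Orbis: 7% × 55% × 27% = 1.0395%.
Via Orbis: 33% × 27% = 8.91%.
Total: 4.9% + 1.0395% + 8.91% = 14.8495%.
Rounded: 14.85%.

14.85%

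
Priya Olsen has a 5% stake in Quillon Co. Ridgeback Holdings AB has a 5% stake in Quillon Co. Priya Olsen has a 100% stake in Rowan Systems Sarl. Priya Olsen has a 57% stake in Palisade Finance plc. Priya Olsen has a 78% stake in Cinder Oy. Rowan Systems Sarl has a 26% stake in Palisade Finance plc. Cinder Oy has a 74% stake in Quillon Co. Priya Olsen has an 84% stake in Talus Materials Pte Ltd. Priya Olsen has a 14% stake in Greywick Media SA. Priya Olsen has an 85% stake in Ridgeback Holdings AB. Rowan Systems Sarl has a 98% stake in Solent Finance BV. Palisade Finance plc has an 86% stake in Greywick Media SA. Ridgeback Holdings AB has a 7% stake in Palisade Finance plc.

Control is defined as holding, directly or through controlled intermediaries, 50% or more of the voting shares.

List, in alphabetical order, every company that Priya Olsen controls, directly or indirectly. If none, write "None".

Cinder Oy, Greywick Media SA, Palisade Finance plc, Quillon Co, Ridgeback Holdings AB, Rowan Systems Sarl, Solent Finance BV, Talus Materials Pte Ltd

Priya holds 85% of Ridgeback, so Priya controls Ridgeback.
Priya holds 100% of Rowan, so Priya controls Rowan.
Ridgeback and Priya and Rowan together hold 7% + 57% + 26% = 90% of Palisade, so Priya controls Palisade.
Priya holds 78% of Cinder, so Priya controls Cinder.
Rowan holds 98% of Solent, so Priya controls Solent.
Ridgeback and Priya and Cinder together hold 5% + 5% + 74% = 84% of Quillon, so Priya controls Quillon.
Palisade and Priya together hold 86% + 14% = 100% of Greywick, so Priya controls Greywick.
Priya holds 84% of Talus, so Priya controls Talus.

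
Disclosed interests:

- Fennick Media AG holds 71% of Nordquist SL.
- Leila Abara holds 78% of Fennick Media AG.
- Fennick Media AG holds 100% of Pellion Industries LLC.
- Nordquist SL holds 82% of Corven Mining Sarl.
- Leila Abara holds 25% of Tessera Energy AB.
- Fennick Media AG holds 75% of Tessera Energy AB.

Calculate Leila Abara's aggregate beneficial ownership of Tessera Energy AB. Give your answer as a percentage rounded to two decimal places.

83.50%

Leila reaches Tessera along 2 paths.
Direct stake: 25% = 25%.
Via Fennick: 78% × 75% = 58.5%.
Total: 25% + 58.5% = 83.5%.
Rounded: 83.50%.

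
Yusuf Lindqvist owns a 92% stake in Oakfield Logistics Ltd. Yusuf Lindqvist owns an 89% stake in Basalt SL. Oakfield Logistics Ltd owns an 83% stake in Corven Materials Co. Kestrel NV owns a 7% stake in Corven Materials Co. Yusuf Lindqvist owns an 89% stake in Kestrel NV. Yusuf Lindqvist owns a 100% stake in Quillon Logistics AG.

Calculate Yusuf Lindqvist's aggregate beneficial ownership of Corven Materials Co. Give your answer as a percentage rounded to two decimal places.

Yusuf reaches Corven along 2 paths.
Via Oakfield: 92% × 83% = 76.36%.
Via Kestrel: 89% × 7% = 6.23%.
Total: 76.36% + 6.23% = 82.59%.

82.59%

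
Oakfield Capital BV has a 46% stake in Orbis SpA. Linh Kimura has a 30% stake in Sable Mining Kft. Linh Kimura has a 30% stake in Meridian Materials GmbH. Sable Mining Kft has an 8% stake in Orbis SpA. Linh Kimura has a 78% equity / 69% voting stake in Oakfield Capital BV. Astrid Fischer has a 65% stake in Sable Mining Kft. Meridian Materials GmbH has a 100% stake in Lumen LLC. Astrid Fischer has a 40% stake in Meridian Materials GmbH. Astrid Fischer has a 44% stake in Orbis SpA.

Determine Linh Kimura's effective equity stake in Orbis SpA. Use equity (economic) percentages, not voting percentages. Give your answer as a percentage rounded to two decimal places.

38.28%

Linh reaches Orbis along 2 paths.
Via Oakfield: 78% × 46% = 35.88%.
Via Sable: 30% × 8% = 2.4%.
Total: 35.88% + 2.4% = 38.28%.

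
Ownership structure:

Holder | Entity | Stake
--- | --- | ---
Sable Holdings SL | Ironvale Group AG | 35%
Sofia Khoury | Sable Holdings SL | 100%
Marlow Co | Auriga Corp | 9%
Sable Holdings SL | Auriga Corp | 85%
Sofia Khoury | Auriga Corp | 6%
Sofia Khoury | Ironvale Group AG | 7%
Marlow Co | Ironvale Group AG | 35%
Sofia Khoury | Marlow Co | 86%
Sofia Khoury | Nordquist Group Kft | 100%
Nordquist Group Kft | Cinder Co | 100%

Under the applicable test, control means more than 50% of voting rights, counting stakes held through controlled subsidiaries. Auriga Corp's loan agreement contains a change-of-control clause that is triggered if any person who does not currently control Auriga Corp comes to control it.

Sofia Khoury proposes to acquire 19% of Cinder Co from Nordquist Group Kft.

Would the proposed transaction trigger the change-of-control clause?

No

The purchase adds only to Sofia's holdings (Nordquist's stake shrinks), so Sofia is the only person who could newly come to control Auriga.
Sofia holds 100% of Sable, so Sofia controls Sable.
Sofia holds 86% of Marlow, so Sofia controls Marlow.
Marlow and Sofia and Sable together hold 9% + 6% + 85% = 100% of Auriga, so Sofia controls Auriga.
So Sofia already controls Auriga before the transaction.
After the purchase, Sofia holds 19% of Cinder directly, and Nordquist's stake falls to 81%.
Sofia controlled Auriga already, so this is not a new person acquiring control; every other person's position is unchanged or reduced.
No new person acquires control, so the clause is not triggered.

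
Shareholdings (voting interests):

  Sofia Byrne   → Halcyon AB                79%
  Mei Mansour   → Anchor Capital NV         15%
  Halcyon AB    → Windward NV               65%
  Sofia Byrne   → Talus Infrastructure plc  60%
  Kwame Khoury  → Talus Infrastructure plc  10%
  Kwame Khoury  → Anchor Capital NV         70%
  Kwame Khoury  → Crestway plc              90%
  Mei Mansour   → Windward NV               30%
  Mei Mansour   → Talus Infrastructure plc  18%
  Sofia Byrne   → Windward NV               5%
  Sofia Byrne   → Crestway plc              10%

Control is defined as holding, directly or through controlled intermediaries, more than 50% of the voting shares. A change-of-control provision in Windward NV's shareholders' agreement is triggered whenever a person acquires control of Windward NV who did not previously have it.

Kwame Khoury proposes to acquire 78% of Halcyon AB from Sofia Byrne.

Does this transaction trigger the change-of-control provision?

The purchase adds only to Kwame's holdings (Sofia's stake shrinks), so Kwame is the only person who could newly come to control Windward.
Kwame holds 90% of Crestway, so Kwame controls Crestway.
Kwame holds 70% of Anchor, so Kwame controls Anchor.
Neither Kwame nor any entity Kwame controls holds any voting interest in Windward.
So before the transaction, Kwame does not control Windward.
After the purchase, Kwame holds 78% of Halcyon directly, and Sofia's stake falls to 1%.
Kwame holds 78% of Halcyon, so Kwame controls Halcyon.
Halcyon holds 65% of Windward, so Kwame controls Windward.
Kwame did not control Windward before and does after, so the clause is triggered.

Yes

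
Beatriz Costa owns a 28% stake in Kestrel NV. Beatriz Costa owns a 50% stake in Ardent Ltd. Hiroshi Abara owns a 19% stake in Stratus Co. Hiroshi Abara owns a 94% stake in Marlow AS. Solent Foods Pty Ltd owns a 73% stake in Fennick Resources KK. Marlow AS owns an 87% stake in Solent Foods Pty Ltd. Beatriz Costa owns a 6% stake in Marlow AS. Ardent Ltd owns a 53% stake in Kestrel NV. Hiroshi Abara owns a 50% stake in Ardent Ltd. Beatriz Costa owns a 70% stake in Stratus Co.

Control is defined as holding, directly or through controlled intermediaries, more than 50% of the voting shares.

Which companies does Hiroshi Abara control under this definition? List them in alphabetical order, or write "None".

Fennick Resources KK, Marlow AS, Solent Foods Pty Ltd

Hiroshi holds 94% of Marlow, so Hiroshi controls Marlow.
Marlow holds 87% of Solent, so Hiroshi controls Solent.
Solent holds 73% of Fennick, so Hiroshi controls Fennick.
No other company's threshold is met.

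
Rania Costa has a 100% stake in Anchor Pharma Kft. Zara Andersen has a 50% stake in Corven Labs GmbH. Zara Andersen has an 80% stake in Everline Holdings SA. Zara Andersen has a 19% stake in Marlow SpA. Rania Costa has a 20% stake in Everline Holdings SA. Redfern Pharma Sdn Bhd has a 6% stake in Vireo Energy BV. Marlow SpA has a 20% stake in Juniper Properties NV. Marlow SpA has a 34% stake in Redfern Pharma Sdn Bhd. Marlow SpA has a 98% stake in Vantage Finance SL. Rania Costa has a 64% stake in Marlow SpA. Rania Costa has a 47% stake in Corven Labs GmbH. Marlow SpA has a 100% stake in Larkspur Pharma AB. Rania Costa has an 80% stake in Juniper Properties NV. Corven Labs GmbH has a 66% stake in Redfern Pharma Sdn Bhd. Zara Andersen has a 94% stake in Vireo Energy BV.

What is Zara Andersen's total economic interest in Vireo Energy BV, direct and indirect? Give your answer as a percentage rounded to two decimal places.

Zara reaches Vireo along 3 paths.
Direct stake: 94% = 94%.
Via Corven → Redfern: 50% × 66% × 6% = 1.98%.
Via Marlow → Redfern: 19% × 34% × 6% = 0.3876%.
Total: 94% + 1.98% + 0.3876% = 96.3676%.
Rounded: 96.37%.

96.37%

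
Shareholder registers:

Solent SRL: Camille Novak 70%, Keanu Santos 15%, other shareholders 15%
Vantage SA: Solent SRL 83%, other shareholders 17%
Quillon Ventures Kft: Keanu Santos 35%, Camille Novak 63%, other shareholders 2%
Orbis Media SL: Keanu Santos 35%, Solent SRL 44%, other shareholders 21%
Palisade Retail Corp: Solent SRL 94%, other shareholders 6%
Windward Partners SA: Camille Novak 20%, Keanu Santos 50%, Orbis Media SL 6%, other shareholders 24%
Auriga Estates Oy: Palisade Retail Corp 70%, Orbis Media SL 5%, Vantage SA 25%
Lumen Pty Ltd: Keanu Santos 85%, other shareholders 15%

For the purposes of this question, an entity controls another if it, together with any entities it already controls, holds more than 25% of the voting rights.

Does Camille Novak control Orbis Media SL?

Yes

Camille holds 70% of Solent, so Camille controls Solent.
Solent holds 44% of Orbis, so Camille controls Orbis.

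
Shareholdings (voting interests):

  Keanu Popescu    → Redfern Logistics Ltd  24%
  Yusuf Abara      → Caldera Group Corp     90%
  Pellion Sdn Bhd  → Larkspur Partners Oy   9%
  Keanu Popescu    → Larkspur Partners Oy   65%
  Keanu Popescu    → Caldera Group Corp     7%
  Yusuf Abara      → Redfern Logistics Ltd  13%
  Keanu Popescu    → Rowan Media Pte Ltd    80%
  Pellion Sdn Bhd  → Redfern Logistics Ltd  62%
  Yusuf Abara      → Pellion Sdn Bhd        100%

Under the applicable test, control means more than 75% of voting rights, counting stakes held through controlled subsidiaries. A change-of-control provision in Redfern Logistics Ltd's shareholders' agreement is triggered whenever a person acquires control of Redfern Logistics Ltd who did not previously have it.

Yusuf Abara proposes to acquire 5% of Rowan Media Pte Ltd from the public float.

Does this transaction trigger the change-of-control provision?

The purchase changes only Yusuf's holdings, so Yusuf is the only person who could newly come to control Redfern.
Yusuf holds 100% of Pellion, so Yusuf controls Pellion.
Yusuf holds 90% of Caldera, so Yusuf controls Caldera.
In Redfern, Yusuf's side holds only 13% + 62% = 75%, not > 75%.
So before the transaction, Yusuf does not control Redfern.
After the purchase, Yusuf holds 5% of Rowan directly.
Yusuf's side now holds 5% of Rowan, not > 75%, so Yusuf still does not control Rowan.
After the transaction, Yusuf's side holds 13% + 62% = 75% of Redfern, not > 75%, so Yusuf still does not control Redfern.
No new person acquires control, so the clause is not triggered.

No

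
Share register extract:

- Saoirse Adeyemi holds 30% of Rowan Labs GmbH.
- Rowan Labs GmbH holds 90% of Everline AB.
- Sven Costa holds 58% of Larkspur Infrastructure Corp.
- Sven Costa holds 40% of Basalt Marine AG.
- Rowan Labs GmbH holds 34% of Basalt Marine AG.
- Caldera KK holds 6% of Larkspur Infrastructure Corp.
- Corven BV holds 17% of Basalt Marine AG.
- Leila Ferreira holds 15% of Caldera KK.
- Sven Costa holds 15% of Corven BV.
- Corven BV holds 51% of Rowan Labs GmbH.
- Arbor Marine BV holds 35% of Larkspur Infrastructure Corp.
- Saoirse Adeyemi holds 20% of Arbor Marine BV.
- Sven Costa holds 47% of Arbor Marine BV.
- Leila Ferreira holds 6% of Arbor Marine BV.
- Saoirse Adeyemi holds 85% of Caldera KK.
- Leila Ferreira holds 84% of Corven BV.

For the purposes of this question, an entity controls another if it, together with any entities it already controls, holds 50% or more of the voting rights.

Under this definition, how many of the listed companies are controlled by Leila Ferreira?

Leila holds 84% of Corven, so Leila controls Corven.
Corven holds 51% of Rowan, so Leila controls Rowan.
Rowan and Corven together hold 34% + 17% = 51% of Basalt, so Leila controls Basalt.
Rowan holds 90% of Everline, so Leila controls Everline.
No other company's threshold is met.
Leila controls 4 companies.

4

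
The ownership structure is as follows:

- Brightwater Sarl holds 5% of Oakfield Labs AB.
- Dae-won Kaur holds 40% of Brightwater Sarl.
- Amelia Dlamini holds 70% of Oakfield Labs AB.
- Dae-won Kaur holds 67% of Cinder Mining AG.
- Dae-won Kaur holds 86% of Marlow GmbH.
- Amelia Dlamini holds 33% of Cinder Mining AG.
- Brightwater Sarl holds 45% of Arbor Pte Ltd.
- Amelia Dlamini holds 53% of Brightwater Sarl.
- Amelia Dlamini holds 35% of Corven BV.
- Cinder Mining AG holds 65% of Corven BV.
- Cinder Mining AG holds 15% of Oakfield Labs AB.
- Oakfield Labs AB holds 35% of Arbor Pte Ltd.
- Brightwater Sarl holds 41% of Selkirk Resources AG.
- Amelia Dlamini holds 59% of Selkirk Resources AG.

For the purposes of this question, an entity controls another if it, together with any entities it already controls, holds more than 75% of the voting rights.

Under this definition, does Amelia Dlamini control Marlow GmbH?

Amelia's largest direct stake is 70% in Oakfield, which does not meet the threshold, so Amelia controls no company.
Neither Amelia nor any entity Amelia controls holds any voting interest in Marlow.
So Amelia does not control Marlow.

No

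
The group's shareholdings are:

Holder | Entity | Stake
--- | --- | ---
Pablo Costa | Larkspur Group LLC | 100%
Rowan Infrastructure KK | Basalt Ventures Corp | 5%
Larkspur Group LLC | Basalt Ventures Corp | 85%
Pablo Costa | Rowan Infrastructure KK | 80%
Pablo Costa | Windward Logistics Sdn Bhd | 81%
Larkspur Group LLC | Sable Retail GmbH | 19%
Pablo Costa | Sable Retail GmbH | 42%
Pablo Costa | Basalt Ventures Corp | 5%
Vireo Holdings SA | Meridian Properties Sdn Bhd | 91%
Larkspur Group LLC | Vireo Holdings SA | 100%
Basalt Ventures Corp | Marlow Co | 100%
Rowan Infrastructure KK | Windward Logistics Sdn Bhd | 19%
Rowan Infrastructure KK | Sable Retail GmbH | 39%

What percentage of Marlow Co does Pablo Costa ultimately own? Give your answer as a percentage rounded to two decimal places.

Pablo reaches Marlow along 3 paths.
Via Basalt: 5% × 100% = 5%.
Via Larkspur → Basalt: 100% × 85% × 100% = 85%.
Via Rowan → Basalt: 80% × 5% × 100% = 4%.
Total: 5% + 85% + 4% = 94%.
Rounded: 94.00%.

94.00%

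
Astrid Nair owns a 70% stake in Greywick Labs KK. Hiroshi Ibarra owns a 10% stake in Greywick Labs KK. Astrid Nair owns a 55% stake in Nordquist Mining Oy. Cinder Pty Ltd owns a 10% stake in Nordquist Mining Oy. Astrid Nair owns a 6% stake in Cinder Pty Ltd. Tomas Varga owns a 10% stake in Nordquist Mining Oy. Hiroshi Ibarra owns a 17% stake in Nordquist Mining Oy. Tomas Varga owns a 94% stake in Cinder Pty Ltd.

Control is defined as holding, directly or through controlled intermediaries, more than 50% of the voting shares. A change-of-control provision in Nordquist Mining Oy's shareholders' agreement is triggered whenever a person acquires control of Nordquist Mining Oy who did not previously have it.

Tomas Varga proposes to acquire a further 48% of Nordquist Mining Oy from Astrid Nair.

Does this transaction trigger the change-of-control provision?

The purchase adds only to Tomas's holdings (Astrid's stake shrinks), so Tomas is the only person who could newly come to control Nordquist.
Tomas holds 94% of Cinder, so Tomas controls Cinder.
In Nordquist, Tomas's side holds only 10% + 10% = 20%, not > 50%.
So before the transaction, Tomas does not control Nordquist.
After the purchase, Tomas's direct stake in Nordquist rises to 10% + 48% = 58%, and Astrid's stake falls to 7%.
Cinder and Tomas together hold 10% + 58% = 68% of Nordquist, so Tomas controls Nordquist.
Tomas did not control Nordquist before and does after, so the clause is triggered.

Yes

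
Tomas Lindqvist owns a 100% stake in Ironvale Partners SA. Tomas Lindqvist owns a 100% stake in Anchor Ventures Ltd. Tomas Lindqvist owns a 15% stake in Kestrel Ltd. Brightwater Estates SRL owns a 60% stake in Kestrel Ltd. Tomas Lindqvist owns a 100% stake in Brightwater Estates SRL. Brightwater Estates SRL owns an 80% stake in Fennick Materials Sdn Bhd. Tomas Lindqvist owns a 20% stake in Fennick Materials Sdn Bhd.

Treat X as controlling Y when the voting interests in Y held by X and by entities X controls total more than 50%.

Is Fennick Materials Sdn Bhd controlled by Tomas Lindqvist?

Yes

Tomas holds 100% of Brightwater, so Tomas controls Brightwater.
Tomas and Brightwater together hold 20% + 80% = 100% of Fennick, so Tomas controls Fennick.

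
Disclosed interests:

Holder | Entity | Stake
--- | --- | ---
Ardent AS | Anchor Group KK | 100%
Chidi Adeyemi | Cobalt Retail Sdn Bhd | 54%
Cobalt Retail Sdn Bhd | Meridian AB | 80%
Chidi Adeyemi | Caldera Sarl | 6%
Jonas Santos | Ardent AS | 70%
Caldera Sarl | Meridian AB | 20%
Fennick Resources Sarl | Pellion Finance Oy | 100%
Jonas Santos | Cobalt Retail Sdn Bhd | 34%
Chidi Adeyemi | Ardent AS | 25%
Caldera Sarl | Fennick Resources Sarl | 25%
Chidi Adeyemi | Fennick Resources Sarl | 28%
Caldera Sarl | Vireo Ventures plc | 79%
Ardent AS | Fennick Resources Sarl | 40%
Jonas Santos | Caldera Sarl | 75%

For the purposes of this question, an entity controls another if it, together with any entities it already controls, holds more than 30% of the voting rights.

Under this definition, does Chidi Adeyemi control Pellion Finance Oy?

Chidi holds 54% of Cobalt, so Chidi controls Cobalt.
Cobalt holds 80% of Meridian, so Chidi controls Meridian.
Neither Chidi nor any entity Chidi controls holds any voting interest in Pellion.
So Chidi does not control Pellion.

No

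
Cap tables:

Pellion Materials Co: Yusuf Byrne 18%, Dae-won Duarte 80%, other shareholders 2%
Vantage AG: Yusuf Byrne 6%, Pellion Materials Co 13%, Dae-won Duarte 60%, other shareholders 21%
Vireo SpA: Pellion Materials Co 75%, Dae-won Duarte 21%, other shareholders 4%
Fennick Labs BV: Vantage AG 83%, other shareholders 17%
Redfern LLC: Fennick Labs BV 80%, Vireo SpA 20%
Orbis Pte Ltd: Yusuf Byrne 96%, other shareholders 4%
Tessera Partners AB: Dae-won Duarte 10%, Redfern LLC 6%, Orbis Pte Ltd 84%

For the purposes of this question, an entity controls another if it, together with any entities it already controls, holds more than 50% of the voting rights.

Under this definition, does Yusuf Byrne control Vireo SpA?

No

Yusuf holds 96% of Orbis, so Yusuf controls Orbis.
Orbis holds 84% of Tessera, so Yusuf controls Tessera.
Neither Yusuf nor any entity Yusuf controls holds any voting interest in Vireo.
So Yusuf does not control Vireo.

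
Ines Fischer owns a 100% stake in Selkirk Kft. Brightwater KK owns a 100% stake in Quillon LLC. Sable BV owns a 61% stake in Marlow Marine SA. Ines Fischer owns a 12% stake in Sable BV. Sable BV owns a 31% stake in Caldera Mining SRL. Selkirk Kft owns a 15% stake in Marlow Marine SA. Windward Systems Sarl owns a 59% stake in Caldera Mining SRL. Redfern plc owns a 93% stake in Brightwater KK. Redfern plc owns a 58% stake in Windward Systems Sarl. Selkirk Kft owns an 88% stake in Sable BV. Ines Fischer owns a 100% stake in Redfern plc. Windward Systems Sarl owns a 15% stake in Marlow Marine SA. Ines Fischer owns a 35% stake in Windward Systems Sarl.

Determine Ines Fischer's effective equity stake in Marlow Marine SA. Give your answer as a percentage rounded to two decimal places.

89.95%

Ines reaches Marlow along 5 paths.
Via Windward: 35% × 15% = 5.25%.
Via Redfern → Windward: 100% × 58% × 15% = 8.7%.
Via Selkirk → Sable: 100% × 88% × 61% = 53.68%.
Via Sable: 12% × 61% = 7.32%.
Via Selkirk: 100% × 15% = 15%.
Total: 5.25% + 8.7% + 53.68% + 7.32% + 15% = 89.95%.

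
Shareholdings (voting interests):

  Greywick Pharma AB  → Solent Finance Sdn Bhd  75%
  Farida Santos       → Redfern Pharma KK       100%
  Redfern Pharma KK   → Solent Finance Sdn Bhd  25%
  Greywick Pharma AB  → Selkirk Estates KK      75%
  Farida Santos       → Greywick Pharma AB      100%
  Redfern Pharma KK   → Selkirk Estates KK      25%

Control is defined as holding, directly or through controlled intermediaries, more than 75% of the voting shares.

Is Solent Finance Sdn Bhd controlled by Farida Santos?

Farida holds 100% of Greywick, so Farida controls Greywick.
Farida holds 100% of Redfern, so Farida controls Redfern.
Redfern and Greywick together hold 25% + 75% = 100% of Solent, so Farida controls Solent.

Yes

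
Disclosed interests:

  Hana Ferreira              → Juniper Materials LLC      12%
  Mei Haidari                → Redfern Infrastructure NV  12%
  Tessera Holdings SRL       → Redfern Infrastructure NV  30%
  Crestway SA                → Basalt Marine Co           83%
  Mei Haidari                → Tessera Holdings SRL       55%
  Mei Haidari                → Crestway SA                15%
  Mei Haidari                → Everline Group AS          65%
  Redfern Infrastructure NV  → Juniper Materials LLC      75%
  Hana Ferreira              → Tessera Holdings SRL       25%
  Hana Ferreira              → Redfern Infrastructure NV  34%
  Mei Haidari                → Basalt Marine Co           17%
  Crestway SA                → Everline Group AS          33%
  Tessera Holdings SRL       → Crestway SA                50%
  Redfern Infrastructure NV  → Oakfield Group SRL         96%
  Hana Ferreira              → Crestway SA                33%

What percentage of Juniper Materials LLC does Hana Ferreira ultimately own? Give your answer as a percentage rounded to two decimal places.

43.13%

Hana reaches Juniper along 3 paths.
Via Tessera → Redfern: 25% × 30% × 75% = 5.625%.
Via Redfern: 34% × 75% = 25.5%.
Direct stake: 12% = 12%.
Total: 5.625% + 25.5% + 12% = 43.125%.
Rounded: 43.13%.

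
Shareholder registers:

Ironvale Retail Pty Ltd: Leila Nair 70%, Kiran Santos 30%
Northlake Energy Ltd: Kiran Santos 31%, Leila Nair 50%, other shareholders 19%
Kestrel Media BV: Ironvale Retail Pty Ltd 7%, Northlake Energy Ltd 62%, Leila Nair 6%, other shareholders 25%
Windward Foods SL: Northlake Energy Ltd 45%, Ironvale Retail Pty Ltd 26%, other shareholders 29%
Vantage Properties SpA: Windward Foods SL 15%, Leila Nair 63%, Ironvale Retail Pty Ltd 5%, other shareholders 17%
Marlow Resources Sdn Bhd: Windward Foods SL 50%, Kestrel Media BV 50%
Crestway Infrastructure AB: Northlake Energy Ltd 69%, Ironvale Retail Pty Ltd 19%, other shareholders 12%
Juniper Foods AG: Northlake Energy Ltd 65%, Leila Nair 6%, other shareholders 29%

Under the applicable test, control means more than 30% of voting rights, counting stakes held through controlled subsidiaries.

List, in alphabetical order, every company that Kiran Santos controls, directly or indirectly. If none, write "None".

Crestway Infrastructure AB, Juniper Foods AG, Kestrel Media BV, Marlow Resources Sdn Bhd, Northlake Energy Ltd, Windward Foods SL

Kiran holds 31% of Northlake, so Kiran controls Northlake.
Northlake holds 62% of Kestrel, so Kiran controls Kestrel.
Northlake holds 45% of Windward, so Kiran controls Windward.
Windward and Kestrel together hold 50% + 50% = 100% of Marlow, so Kiran controls Marlow.
Northlake holds 69% of Crestway, so Kiran controls Crestway.
Northlake holds 65% of Juniper, so Kiran controls Juniper.
No other company's threshold is met.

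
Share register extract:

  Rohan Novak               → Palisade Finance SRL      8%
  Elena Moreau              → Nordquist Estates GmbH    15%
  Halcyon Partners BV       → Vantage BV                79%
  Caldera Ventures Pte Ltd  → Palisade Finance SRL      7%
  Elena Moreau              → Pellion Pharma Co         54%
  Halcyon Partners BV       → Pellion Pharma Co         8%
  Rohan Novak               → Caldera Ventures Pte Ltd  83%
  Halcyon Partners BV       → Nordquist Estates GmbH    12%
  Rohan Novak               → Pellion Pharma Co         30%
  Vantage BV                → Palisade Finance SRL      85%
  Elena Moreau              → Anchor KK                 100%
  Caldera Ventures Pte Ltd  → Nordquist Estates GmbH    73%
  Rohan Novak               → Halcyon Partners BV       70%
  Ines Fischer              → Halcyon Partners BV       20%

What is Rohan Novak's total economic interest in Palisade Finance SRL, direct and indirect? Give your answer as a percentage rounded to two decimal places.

Rohan reaches Palisade along 3 paths.
Via Caldera: 83% × 7% = 5.81%.
Via Halcyon → Vantage: 70% × 79% × 85% = 47.005%.
Direct stake: 8% = 8%.
Total: 5.81% + 47.005% + 8% = 60.815%.
Rounded: 60.82%.

60.82%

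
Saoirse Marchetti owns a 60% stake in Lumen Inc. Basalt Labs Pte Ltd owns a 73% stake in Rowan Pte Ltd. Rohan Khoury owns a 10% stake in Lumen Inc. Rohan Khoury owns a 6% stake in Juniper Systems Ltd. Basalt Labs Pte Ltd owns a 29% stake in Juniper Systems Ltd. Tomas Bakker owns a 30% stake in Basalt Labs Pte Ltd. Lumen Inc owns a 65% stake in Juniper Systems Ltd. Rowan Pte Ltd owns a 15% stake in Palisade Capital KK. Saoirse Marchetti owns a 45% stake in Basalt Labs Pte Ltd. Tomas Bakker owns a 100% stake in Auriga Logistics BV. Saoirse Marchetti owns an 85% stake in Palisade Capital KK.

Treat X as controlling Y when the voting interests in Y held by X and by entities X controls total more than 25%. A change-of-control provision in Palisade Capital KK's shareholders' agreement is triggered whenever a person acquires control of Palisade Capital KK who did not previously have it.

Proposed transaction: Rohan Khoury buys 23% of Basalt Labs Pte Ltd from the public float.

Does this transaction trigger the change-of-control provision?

No

The purchase changes only Rohan's holdings, so Rohan is the only person who could newly come to control Palisade.
Rohan's largest direct stake is 10% in Lumen, which does not meet the threshold, so Rohan controls no company.
Neither Rohan nor any entity Rohan controls holds any voting interest in Palisade.
So before the transaction, Rohan does not control Palisade.
After the purchase, Rohan holds 23% of Basalt directly.
Rohan's side now holds 23% of Basalt, not > 25%, so Rohan still does not control Basalt.
After the transaction, neither Rohan nor any entity Rohan controls holds a voting interest in Palisade, so Rohan still does not control it.
No new person acquires control, so the clause is not triggered.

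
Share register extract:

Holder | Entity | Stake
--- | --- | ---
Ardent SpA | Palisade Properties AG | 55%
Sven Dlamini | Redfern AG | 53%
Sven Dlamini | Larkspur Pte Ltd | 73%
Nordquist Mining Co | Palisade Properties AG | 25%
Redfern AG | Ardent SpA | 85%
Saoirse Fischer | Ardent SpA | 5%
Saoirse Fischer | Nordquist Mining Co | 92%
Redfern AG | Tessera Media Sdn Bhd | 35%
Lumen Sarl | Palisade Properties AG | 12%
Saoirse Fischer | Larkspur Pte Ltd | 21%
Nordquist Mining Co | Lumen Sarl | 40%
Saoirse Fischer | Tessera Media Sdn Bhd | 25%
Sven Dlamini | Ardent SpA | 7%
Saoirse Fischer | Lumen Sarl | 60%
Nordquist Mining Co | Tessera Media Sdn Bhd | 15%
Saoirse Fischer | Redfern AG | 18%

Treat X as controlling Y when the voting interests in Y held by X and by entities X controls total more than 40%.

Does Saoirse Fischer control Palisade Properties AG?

No

Saoirse holds 92% of Nordquist, so Saoirse controls Nordquist.
Saoirse and Nordquist together hold 60% + 40% = 100% of Lumen, so Saoirse controls Lumen.
In Palisade, Saoirse's side holds only 25% + 12% = 37%, not > 40%.
So Saoirse does not control Palisade.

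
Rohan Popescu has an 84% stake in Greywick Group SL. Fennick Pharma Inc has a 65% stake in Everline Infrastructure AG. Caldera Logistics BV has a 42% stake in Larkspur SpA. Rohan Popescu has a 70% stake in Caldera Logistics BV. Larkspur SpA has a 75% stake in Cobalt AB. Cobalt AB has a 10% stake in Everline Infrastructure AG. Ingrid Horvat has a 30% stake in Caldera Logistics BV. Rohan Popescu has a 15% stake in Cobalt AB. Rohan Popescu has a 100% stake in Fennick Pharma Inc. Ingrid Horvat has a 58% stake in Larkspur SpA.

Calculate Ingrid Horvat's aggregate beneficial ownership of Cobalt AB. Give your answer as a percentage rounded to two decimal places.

Ingrid reaches Cobalt along 2 paths.
Via Larkspur: 58% × 75% = 43.5%.
Via Caldera → Larkspur: 30% × 42% × 75% = 9.45%.
Total: 43.5% + 9.45% = 52.95%.

52.95%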